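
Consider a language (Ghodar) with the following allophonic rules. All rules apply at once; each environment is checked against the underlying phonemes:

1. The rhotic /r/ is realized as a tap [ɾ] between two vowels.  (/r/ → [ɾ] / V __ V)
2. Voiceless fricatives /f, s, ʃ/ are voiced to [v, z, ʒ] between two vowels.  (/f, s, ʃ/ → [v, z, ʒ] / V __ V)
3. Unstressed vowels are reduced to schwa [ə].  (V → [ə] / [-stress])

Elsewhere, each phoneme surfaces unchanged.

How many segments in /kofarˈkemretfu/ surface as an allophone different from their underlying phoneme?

Segments that undergo a rule: /o/ → [ə] (rule 3); /f/ → [v] (rule 2); /a/ → [ə] (rule 3); /e/ → [ə] (rule 3); /u/ → [ə] (rule 3).
All other segments surface unchanged.

5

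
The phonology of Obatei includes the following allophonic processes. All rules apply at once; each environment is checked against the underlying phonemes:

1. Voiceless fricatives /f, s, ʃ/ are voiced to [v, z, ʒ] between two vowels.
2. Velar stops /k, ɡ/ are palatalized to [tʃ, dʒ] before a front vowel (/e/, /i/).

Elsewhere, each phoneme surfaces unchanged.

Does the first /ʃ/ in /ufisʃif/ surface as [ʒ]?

/ʃ/ (between /s/ and /i/) is in the target of rule 1 but the environment (between two vowels) is not met → [ʃ].
The actual realization is [ʃ], not [ʒ].

No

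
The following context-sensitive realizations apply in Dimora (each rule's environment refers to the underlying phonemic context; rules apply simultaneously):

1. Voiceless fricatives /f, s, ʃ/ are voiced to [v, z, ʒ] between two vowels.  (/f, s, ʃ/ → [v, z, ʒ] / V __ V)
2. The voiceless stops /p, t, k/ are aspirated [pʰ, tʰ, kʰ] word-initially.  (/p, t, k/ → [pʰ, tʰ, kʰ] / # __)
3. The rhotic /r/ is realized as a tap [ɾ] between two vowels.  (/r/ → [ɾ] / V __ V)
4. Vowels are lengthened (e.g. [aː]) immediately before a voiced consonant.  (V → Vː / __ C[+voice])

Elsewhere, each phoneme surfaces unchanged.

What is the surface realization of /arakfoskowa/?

Rule 4 applies to /a/ (word-initial: before a voiced consonant) → [aː].
/r/ (between /a/ and /a/) occurs between two vowels → [ɾ] by rule 3.
/a/ (between /r/ and /k/) fails the environment for rule 4, so it stays [a].
/k/ — between /a/ and /f/; rule 2 does not apply here → [k].
/f/ (between /k/ and /o/): rule 1 targets it, but not between two vowels → unchanged [f].
/o/ — between /f/ and /s/; rule 4 does not apply here → [o].
/s/ (between /o/ and /k/) fails the environment for rule 1, so it stays [s].
/k/ (between /s/ and /o/): rule 2 targets it, but not word-initially → unchanged [k].
/o/ — between /k/ and /w/, before a voiced consonant — surfaces as [oː] (rule 4).
/w/ (between /o/ and /a/): no rule targets it → [w].
/a/ — word-final; rule 4 does not apply here → [a].

[aːɾakfoskoːwa]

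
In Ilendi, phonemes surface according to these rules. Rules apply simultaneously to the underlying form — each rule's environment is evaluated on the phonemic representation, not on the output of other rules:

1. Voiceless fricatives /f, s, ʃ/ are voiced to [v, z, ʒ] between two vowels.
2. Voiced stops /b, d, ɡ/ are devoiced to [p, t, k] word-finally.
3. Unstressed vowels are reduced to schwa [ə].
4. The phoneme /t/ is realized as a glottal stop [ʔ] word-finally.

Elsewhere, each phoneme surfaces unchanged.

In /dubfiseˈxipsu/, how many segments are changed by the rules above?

Segments that undergo a rule: /u/ → [ə] (rule 3); /i/ → [ə] (rule 3); /s/ → [z] (rule 1); /e/ → [ə] (rule 3); /u/ → [ə] (rule 3).
All other segments surface unchanged.

5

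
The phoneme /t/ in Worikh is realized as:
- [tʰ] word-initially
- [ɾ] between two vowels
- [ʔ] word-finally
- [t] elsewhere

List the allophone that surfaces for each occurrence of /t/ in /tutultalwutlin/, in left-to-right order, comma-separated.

Occurrence 1 (position 1): word-initially → [tʰ].
Occurrence 2 (position 3): between two vowels → [ɾ].
Occurrence 3 (position 6): no conditioning environment matches → elsewhere allophone [t].
Occurrence 4 (position 11): no conditioning environment matches → elsewhere allophone [t].

[tʰ], [ɾ], [t], [t]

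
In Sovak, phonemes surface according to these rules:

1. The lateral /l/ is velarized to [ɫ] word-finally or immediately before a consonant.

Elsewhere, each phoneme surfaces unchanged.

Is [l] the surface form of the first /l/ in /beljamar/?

No

/l/ — between /e/ and /j/, word-finally or immediately before a consonant — surfaces as [ɫ] (rule 1).
The actual realization is [ɫ], not [l].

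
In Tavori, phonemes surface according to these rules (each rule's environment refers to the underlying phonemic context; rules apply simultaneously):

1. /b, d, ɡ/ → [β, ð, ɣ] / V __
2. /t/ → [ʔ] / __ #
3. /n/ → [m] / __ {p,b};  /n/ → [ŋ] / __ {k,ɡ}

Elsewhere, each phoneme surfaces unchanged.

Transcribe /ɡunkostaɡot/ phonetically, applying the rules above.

/ɡ/ (word-initial) fails the environment for rule 1, so it stays [ɡ].
/u/ — not in any rule's target class → [u].
/n/ (between /u/ and /k/) occurs before a labial or velar stop → [ŋ] by rule 3.
/k/ (between /n/ and /o/) is unaffected → [k].
/o/ — not in any rule's target class → [o].
/s/ — not in any rule's target class → [s].
/t/ (between /s/ and /a/) is in the target of rule 2 but the environment (word-finally) is not met → [t].
/a/ (between /t/ and /ɡ/) is unaffected → [a].
/ɡ/ — between /a/ and /o/, immediately after a vowel — surfaces as [ɣ] (rule 1).
/o/ (between /ɡ/ and /t/) is unaffected → [o].
/t/ (word-final): word-finally, so rule 2 applies → [ʔ].

[ɡuŋkostaɣoʔ]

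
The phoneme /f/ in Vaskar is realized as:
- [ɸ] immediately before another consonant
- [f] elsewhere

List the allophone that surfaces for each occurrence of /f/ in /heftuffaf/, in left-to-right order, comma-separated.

[ɸ], [ɸ], [f], [f]

Occurrence 1 (position 3): immediately before another consonant → [ɸ].
Occurrence 2 (position 6): immediately before another consonant → [ɸ].
Occurrence 3 (position 7): no conditioning environment matches → elsewhere allophone [f].
Occurrence 4 (position 9): no conditioning environment matches → elsewhere allophone [f].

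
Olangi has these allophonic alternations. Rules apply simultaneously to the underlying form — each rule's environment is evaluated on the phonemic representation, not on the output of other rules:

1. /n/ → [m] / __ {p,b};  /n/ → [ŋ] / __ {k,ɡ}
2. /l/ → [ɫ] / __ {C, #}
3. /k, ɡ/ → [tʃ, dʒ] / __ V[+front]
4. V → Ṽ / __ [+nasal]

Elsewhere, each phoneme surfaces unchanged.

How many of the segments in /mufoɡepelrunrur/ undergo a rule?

3

Segments that undergo a rule: /ɡ/ → [dʒ] (rule 3); /l/ → [ɫ] (rule 2); /u/ → [ũ] (rule 4).
All other segments surface unchanged.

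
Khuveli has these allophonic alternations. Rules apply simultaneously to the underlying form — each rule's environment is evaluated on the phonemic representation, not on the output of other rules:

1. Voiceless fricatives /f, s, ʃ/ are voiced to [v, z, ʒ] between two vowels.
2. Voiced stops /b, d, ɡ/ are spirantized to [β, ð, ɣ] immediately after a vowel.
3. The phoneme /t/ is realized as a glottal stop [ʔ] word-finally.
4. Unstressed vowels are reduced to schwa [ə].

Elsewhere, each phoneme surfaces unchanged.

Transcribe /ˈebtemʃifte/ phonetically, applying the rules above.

[ˈeβtəmʃəftə]

/e/ — word-initial; rule 4 does not apply here → [e].
Rule 2 applies to /b/ (between /e/ and /t/: immediately after a vowel) → [β].
/t/ (between /b/ and /e/) is in the target of rule 3 but the environment (word-finally) is not met → [t].
/e/ — between /t/ and /m/, in an unstressed syllable — surfaces as [ə] (rule 4).
/m/ — not in any rule's target class → [m].
/ʃ/ (between /m/ and /i/) is in the target of rule 1 but the environment (between two vowels) is not met → [ʃ].
Rule 4 applies to /i/ (between /ʃ/ and /f/: in an unstressed syllable) → [ə].
/f/ (between /i/ and /t/) fails the environment for rule 1, so it stays [f].
/t/ (between /f/ and /e/) is in the target of rule 3 but the environment (word-finally) is not met → [t].
/e/ (word-final) occurs in an unstressed syllable → [ə] by rule 4.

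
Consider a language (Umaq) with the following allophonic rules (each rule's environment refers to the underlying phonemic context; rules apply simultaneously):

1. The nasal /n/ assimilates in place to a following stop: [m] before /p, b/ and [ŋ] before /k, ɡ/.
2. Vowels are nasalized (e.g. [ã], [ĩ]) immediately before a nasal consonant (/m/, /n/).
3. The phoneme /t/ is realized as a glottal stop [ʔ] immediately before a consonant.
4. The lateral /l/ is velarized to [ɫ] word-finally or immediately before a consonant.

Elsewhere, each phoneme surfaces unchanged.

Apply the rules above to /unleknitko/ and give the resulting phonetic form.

[ũnlekniʔko]

/u/ — word-initial, before a nasal consonant — surfaces as [ũ] (rule 2).
/n/ (between /u/ and /l/): rule 1 targets it, but not before a labial or velar stop → unchanged [n].
/l/ (between /n/ and /e/) is in the target of rule 4 but the environment (word-finally or immediately before a consonant) is not met → [l].
/e/ (between /l/ and /k/) is in the target of rule 2 but the environment (before a nasal consonant) is not met → [e].
/k/ stays [k].
/n/ — between /k/ and /i/; rule 1 does not apply here → [n].
/i/ (between /n/ and /t/) fails the environment for rule 2, so it stays [i].
/t/ meets the environment for rule 3 (immediately before a consonant) → [ʔ].
/k/ (between /t/ and /o/): no rule targets it → [k].
/o/ — word-final; rule 2 does not apply here → [o].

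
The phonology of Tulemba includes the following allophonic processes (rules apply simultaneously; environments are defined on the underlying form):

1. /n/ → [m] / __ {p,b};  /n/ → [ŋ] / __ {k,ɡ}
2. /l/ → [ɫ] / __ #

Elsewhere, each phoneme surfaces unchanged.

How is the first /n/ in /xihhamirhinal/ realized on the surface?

[n]

/n/ (between /i/ and /a/) fails the environment for rule 1, so it stays [n].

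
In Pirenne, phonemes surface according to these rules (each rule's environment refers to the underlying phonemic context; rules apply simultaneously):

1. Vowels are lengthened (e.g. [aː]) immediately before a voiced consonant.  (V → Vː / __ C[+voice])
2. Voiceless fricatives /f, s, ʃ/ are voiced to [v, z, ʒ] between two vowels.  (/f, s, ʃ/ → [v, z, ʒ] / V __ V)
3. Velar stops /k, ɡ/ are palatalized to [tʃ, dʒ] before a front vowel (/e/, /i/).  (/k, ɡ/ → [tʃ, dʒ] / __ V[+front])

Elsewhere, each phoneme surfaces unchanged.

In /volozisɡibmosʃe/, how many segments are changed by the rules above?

4

Segments that undergo a rule: /o/ → [oː] (rule 1); /o/ → [oː] (rule 1); /ɡ/ → [dʒ] (rule 3); /i/ → [iː] (rule 1).
All other segments surface unchanged.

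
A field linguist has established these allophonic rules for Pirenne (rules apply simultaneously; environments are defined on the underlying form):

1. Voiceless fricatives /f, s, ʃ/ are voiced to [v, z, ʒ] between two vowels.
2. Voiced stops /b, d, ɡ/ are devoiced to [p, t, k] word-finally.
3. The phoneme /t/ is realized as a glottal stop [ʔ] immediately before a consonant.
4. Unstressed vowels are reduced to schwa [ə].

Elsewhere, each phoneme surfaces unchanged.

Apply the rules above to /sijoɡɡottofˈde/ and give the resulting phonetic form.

/s/ (word-initial) is in the target of rule 1 but the environment (between two vowels) is not met → [s].
/i/ (between /s/ and /j/) occurs in an unstressed syllable → [ə] by rule 4.
/j/ (between /i/ and /o/) is unaffected → [j].
/o/ (between /j/ and /ɡ/) occurs in an unstressed syllable → [ə] by rule 4.
/ɡ/ (between /o/ and /ɡ/) is in the target of rule 2 but the environment (word-finally) is not met → [ɡ].
/ɡ/ — between /ɡ/ and /o/; rule 2 does not apply here → [ɡ].
/o/ (between /ɡ/ and /t/) occurs in an unstressed syllable → [ə] by rule 4.
/t/ (between /o/ and /t/): immediately before a consonant, so rule 3 applies → [ʔ].
/t/ (between /t/ and /o/): rule 3 targets it, but not immediately before a consonant → unchanged [t].
/o/ meets the environment for rule 4 (in an unstressed syllable) → [ə].
/f/ (between /o/ and /d/) is in the target of rule 1 but the environment (between two vowels) is not met → [f].
/d/ (between /f/ and /e/): rule 2 targets it, but not word-finally → unchanged [d].
/e/ (word-final) is in the target of rule 4 but the environment (in an unstressed syllable) is not met → [e].

[səjəɡɡəʔtəfˈde]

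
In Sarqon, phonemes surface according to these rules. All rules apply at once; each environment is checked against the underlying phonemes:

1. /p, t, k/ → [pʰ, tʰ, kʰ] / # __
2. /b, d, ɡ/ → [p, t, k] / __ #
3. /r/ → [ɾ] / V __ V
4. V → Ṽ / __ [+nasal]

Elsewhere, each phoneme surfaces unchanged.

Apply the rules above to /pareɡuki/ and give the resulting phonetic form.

[pʰaɾeɡuki]

/p/ meets the environment for rule 1 (word-initially) → [pʰ].
/a/ (between /p/ and /r/) is in the target of rule 4 but the environment (before a nasal consonant) is not met → [a].
/r/ (between /a/ and /e/): between two vowels, so rule 3 applies → [ɾ].
/e/ (between /r/ and /ɡ/) is in the target of rule 4 but the environment (before a nasal consonant) is not met → [e].
/ɡ/ (between /e/ and /u/) fails the environment for rule 2, so it stays [ɡ].
/u/ (between /ɡ/ and /k/) is in the target of rule 4 but the environment (before a nasal consonant) is not met → [u].
/k/ (between /u/ and /i/) is in the target of rule 1 but the environment (word-initially) is not met → [k].
/i/ (word-final) fails the environment for rule 4, so it stays [i].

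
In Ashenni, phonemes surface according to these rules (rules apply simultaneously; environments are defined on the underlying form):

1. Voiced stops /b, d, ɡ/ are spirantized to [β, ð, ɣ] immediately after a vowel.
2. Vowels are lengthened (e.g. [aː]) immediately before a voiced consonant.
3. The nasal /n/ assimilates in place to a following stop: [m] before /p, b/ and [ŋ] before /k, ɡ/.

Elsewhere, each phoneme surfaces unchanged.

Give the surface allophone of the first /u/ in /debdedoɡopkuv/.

[uː]

/u/ (between /k/ and /v/): before a voiced consonant, so rule 2 applies → [uː].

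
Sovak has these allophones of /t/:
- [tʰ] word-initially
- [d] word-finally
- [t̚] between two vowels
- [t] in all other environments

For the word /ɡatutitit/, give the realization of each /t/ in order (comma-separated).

[t̚], [t̚], [t̚], [d]

Occurrence 1 (position 3): between two vowels → [t̚].
Occurrence 2 (position 5): between two vowels → [t̚].
Occurrence 3 (position 7): between two vowels → [t̚].
Occurrence 4 (position 9): word-finally → [d].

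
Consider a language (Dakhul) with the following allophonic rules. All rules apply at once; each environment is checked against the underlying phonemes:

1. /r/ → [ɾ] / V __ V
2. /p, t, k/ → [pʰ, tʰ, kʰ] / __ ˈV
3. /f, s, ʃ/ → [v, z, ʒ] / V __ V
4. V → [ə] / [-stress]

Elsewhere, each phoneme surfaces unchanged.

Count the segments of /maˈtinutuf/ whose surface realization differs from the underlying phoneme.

4

Segments that undergo a rule: /a/ → [ə] (rule 4); /t/ → [tʰ] (rule 2); /u/ → [ə] (rule 4); /u/ → [ə] (rule 4).
All other segments surface unchanged.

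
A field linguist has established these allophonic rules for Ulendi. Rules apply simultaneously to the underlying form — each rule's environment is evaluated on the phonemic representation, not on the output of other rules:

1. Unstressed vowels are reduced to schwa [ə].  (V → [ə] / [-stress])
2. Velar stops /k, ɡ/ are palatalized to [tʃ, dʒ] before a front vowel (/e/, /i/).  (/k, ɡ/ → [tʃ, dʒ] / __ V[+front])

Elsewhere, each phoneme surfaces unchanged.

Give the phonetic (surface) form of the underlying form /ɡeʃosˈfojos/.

/ɡ/ (word-initial): before a front vowel, so rule 2 applies → [dʒ].
/e/ (between /ɡ/ and /ʃ/) occurs in an unstressed syllable → [ə] by rule 1.
/ʃ/ (between /e/ and /o/): no rule targets it → [ʃ].
Rule 1 applies to /o/ (between /ʃ/ and /s/: in an unstressed syllable) → [ə].
/s/ (between /o/ and /f/) is unaffected → [s].
/f/ (between /s/ and /o/): no rule targets it → [f].
/o/ — between /f/ and /j/; rule 1 does not apply here → [o].
/j/ stays [j].
/o/ (between /j/ and /s/) occurs in an unstressed syllable → [ə] by rule 1.
/s/ stays [s].

[dʒəʃəsˈfojəs]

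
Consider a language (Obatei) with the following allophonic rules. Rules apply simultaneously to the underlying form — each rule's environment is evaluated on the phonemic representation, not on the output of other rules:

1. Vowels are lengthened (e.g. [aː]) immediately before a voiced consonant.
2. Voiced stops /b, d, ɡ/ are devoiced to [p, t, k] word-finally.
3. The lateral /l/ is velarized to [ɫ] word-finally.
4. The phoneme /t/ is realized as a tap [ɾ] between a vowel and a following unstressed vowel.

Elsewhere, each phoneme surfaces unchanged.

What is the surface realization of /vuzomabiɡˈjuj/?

/v/ stays [v].
/u/ — between /v/ and /z/, before a voiced consonant — surfaces as [uː] (rule 1).
/z/ stays [z].
/o/ — between /z/ and /m/, before a voiced consonant — surfaces as [oː] (rule 1).
/m/ (between /o/ and /a/): no rule targets it → [m].
/a/ (between /m/ and /b/): before a voiced consonant, so rule 1 applies → [aː].
/b/ (between /a/ and /i/): rule 2 targets it, but not word-finally → unchanged [b].
/i/ (between /b/ and /ɡ/): before a voiced consonant, so rule 1 applies → [iː].
/ɡ/ (between /i/ and /j/): rule 2 targets it, but not word-finally → unchanged [ɡ].
/j/ (between /ɡ/ and /u/): no rule targets it → [j].
/u/ meets the environment for rule 1 (before a voiced consonant) → [uː].
/j/ — not in any rule's target class → [j].

[vuːzoːmaːbiːɡˈjuːj]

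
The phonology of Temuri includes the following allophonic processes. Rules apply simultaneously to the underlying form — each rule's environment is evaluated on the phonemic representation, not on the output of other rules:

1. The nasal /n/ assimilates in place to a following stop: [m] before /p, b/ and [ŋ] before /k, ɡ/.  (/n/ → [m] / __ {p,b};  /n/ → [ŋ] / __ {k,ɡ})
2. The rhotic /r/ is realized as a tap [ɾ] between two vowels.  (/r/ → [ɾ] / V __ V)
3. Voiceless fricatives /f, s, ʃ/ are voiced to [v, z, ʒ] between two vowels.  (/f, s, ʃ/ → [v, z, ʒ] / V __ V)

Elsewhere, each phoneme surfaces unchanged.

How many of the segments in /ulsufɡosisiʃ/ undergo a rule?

Segments that undergo a rule: /s/ → [z] (rule 3); /s/ → [z] (rule 3).
All other segments surface unchanged.

2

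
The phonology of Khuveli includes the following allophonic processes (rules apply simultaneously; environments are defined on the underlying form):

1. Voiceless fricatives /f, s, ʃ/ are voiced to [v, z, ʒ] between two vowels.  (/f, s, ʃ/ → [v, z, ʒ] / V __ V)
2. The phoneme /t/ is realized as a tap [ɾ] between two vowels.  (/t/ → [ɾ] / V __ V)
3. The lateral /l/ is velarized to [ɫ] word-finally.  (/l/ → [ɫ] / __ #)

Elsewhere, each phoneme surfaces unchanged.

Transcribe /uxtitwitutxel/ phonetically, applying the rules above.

/u/ — not in any rule's target class → [u].
/x/ (between /u/ and /t/) is unaffected → [x].
/t/ — between /x/ and /i/; rule 2 does not apply here → [t].
/i/ (between /t/ and /t/) is unaffected → [i].
/t/ (between /i/ and /w/) fails the environment for rule 2, so it stays [t].
/w/ stays [w].
/i/ (between /w/ and /t/) is unaffected → [i].
/t/ — between /i/ and /u/, between two vowels — surfaces as [ɾ] (rule 2).
/u/ (between /t/ and /t/): no rule targets it → [u].
/t/ (between /u/ and /x/) fails the environment for rule 2, so it stays [t].
/x/ (between /t/ and /e/): no rule targets it → [x].
/e/ — not in any rule's target class → [e].
/l/ meets the environment for rule 3 (word-finally) → [ɫ].

[uxtitwiɾutxeɫ]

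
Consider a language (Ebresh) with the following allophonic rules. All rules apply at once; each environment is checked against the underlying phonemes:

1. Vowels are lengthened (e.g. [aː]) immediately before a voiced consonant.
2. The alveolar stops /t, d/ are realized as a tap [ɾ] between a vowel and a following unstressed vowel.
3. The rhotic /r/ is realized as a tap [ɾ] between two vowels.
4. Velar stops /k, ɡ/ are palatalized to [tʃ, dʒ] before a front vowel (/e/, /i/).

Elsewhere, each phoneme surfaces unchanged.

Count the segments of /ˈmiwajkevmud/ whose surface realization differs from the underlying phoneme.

5

Segments that undergo a rule: /i/ → [iː] (rule 1); /a/ → [aː] (rule 1); /k/ → [tʃ] (rule 4); /e/ → [eː] (rule 1); /u/ → [uː] (rule 1).
All other segments surface unchanged.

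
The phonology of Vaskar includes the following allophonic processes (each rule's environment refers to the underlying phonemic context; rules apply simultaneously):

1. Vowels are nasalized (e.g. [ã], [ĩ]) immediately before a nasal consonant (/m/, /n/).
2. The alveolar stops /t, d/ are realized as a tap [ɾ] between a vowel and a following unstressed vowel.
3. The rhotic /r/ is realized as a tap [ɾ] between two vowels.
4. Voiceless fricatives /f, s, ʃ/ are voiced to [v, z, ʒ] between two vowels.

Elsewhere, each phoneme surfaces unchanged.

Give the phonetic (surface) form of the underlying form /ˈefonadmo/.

[ˈevõnadmo]

/e/ (word-initial) fails the environment for rule 1, so it stays [e].
/f/ (between /e/ and /o/) occurs between two vowels → [v] by rule 4.
Rule 1 applies to /o/ (between /f/ and /n/: before a nasal consonant) → [õ].
/n/ — not in any rule's target class → [n].
/a/ — between /n/ and /d/; rule 1 does not apply here → [a].
/d/ (between /a/ and /m/) fails the environment for rule 2, so it stays [d].
/m/ stays [m].
/o/ (word-final) fails the environment for rule 1, so it stays [o].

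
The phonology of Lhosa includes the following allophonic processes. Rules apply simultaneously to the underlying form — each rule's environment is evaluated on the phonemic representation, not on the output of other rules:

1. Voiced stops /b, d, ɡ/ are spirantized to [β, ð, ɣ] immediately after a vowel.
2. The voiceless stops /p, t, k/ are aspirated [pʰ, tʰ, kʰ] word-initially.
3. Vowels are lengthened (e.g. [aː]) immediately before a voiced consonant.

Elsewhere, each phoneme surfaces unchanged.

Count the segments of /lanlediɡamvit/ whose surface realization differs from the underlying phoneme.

6

Segments that undergo a rule: /a/ → [aː] (rule 3); /e/ → [eː] (rule 3); /d/ → [ð] (rule 1); /i/ → [iː] (rule 3); /ɡ/ → [ɣ] (rule 1); /a/ → [aː] (rule 3).
All other segments surface unchanged.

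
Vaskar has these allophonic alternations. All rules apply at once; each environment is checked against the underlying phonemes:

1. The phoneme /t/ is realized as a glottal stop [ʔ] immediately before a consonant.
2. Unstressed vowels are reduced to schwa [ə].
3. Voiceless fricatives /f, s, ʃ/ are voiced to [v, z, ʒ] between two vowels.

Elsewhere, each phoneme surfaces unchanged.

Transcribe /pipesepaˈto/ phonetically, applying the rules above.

/p/ (word-initial) is unaffected → [p].
/i/ meets the environment for rule 2 (in an unstressed syllable) → [ə].
/p/ (between /i/ and /e/): no rule targets it → [p].
/e/ meets the environment for rule 2 (in an unstressed syllable) → [ə].
/s/ (between /e/ and /e/): between two vowels, so rule 3 applies → [z].
/e/ (between /s/ and /p/) occurs in an unstressed syllable → [ə] by rule 2.
/p/ — not in any rule's target class → [p].
Rule 2 applies to /a/ (between /p/ and /t/: in an unstressed syllable) → [ə].
/t/ (between /a/ and /o/) fails the environment for rule 1, so it stays [t].
/o/ (word-final): rule 2 targets it, but not in an unstressed syllable → unchanged [o].

[pəpəzəpəˈto]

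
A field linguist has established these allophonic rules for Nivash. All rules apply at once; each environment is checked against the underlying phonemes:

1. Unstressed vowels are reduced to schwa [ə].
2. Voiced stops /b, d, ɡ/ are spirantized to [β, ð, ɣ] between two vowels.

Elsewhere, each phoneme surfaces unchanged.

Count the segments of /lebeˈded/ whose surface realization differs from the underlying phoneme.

Segments that undergo a rule: /e/ → [ə] (rule 1); /b/ → [β] (rule 2); /e/ → [ə] (rule 1); /d/ → [ð] (rule 2).
All other segments surface unchanged.

4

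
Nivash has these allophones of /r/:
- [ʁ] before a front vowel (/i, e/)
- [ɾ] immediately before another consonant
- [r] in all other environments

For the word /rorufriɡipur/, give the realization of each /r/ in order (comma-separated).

Occurrence 1 (position 1): no conditioning environment matches → elsewhere allophone [r].
Occurrence 2 (position 3): no conditioning environment matches → elsewhere allophone [r].
Occurrence 3 (position 6): before a front vowel (/i, e/) → [ʁ].
Occurrence 4 (position 12): no conditioning environment matches → elsewhere allophone [r].

[r], [r], [ʁ], [r]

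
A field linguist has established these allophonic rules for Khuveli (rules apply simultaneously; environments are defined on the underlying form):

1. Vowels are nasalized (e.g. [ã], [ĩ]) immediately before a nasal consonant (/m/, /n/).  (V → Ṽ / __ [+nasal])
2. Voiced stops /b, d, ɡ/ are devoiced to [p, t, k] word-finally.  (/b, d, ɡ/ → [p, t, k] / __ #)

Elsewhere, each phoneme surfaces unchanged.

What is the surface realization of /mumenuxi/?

[mũmẽnuxi]

/m/ stays [m].
/u/ — between /m/ and /m/, before a nasal consonant — surfaces as [ũ] (rule 1).
/m/ — not in any rule's target class → [m].
/e/ (between /m/ and /n/) occurs before a nasal consonant → [ẽ] by rule 1.
/n/ — not in any rule's target class → [n].
/u/ — between /n/ and /x/; rule 1 does not apply here → [u].
/x/ (between /u/ and /i/) is unaffected → [x].
/i/ (word-final) is in the target of rule 1 but the environment (before a nasal consonant) is not met → [i].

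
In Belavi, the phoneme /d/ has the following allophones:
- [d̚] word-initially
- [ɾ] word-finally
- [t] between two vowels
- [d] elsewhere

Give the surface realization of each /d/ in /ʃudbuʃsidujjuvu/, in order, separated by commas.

Occurrence 1 (position 3): no conditioning environment matches → elsewhere allophone [d].
Occurrence 2 (position 9): between two vowels → [t].

[d], [t]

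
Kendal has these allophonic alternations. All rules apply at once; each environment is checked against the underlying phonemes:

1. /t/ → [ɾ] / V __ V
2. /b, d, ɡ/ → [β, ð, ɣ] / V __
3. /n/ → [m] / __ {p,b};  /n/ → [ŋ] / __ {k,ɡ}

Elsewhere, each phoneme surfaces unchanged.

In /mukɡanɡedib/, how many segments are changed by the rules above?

3

Segments that undergo a rule: /n/ → [ŋ] (rule 3); /d/ → [ð] (rule 2); /b/ → [β] (rule 2).
All other segments surface unchanged.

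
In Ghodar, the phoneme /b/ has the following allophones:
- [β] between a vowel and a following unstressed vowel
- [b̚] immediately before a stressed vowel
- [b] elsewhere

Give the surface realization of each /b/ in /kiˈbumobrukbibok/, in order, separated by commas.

[b̚], [b], [b], [β]

Occurrence 1 (position 3): immediately before a stressed vowel → [b̚].
Occurrence 2 (position 7): no conditioning environment matches → elsewhere allophone [b].
Occurrence 3 (position 11): no conditioning environment matches → elsewhere allophone [b].
Occurrence 4 (position 13): between a vowel and a following unstressed vowel → [β].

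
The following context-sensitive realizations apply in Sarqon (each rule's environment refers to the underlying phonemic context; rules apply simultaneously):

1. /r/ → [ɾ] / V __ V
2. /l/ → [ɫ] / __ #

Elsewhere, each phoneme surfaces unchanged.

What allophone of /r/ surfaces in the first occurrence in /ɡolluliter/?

[r]

/r/ (word-final) fails the environment for rule 1, so it stays [r].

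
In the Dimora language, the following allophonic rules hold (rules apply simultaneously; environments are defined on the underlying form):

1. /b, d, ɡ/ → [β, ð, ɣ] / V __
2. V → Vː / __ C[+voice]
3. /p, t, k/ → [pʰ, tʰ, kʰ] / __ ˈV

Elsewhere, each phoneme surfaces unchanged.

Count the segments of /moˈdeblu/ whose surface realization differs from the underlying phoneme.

Segments that undergo a rule: /o/ → [oː] (rule 2); /d/ → [ð] (rule 1); /e/ → [eː] (rule 2); /b/ → [β] (rule 1).
All other segments surface unchanged.

4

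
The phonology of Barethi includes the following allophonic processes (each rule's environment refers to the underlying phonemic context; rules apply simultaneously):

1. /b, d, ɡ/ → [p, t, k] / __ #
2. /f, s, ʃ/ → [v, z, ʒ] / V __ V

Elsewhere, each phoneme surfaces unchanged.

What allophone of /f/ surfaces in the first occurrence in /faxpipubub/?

/f/ (word-initial) is in the target of rule 2 but the environment (between two vowels) is not met → [f].

[f]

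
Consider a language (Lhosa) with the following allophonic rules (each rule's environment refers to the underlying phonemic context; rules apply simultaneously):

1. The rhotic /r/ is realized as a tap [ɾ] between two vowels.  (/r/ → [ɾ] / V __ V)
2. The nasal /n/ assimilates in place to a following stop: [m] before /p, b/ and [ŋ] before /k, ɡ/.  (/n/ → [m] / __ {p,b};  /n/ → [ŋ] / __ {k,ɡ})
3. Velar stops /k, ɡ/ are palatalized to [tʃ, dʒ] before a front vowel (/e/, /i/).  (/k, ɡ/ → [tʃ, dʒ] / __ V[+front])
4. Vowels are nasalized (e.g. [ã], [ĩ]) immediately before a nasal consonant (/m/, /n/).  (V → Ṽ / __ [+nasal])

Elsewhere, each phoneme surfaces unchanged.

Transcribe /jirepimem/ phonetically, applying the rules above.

/j/ (word-initial): no rule targets it → [j].
/i/ — between /j/ and /r/; rule 4 does not apply here → [i].
Rule 1 applies to /r/ (between /i/ and /e/: between two vowels) → [ɾ].
/e/ (between /r/ and /p/): rule 4 targets it, but not before a nasal consonant → unchanged [e].
/p/ — not in any rule's target class → [p].
/i/ — between /p/ and /m/, before a nasal consonant — surfaces as [ĩ] (rule 4).
/m/ stays [m].
/e/ — between /m/ and /m/, before a nasal consonant — surfaces as [ẽ] (rule 4).
/m/ stays [m].

[jiɾepĩmẽm]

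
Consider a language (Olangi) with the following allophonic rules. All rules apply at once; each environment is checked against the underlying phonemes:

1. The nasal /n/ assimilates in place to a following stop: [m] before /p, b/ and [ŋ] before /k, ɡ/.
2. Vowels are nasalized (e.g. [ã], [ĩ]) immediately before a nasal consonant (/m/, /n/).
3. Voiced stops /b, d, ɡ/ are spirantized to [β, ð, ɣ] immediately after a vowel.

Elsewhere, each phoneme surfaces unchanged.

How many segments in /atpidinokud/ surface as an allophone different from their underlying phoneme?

Segments that undergo a rule: /d/ → [ð] (rule 3); /i/ → [ĩ] (rule 2); /d/ → [ð] (rule 3).
All other segments surface unchanged.

3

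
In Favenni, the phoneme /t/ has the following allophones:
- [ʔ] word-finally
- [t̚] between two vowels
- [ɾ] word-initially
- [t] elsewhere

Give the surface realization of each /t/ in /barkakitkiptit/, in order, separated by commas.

[t], [t], [ʔ]

Occurrence 1 (position 8): no conditioning environment matches → elsewhere allophone [t].
Occurrence 2 (position 12): no conditioning environment matches → elsewhere allophone [t].
Occurrence 3 (position 14): word-finally → [ʔ].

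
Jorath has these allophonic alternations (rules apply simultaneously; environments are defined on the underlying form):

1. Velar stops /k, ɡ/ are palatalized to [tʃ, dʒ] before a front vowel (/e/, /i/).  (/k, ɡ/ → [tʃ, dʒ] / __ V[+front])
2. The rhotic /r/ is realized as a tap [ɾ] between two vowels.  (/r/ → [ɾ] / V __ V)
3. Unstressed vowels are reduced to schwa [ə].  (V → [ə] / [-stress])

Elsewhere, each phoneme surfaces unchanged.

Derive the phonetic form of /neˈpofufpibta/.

[nəˈpofəfpəbtə]

/e/ — between /n/ and /p/, in an unstressed syllable — surfaces as [ə] (rule 3).
/o/ (between /p/ and /f/) fails the environment for rule 3, so it stays [o].
Rule 3 applies to /u/ (between /f/ and /f/: in an unstressed syllable) → [ə].
/i/ meets the environment for rule 3 (in an unstressed syllable) → [ə].
/a/ (word-final) occurs in an unstressed syllable → [ə] by rule 3.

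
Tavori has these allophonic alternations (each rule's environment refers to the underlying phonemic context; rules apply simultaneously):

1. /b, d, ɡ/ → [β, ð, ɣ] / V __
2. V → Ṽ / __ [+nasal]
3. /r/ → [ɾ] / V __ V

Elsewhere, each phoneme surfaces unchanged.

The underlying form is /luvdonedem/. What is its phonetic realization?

/l/ (word-initial): no rule targets it → [l].
/u/ (between /l/ and /v/): rule 2 targets it, but not before a nasal consonant → unchanged [u].
/v/ stays [v].
/d/ (between /v/ and /o/) is in the target of rule 1 but the environment (immediately after a vowel) is not met → [d].
/o/ — between /d/ and /n/, before a nasal consonant — surfaces as [õ] (rule 2).
/n/ — not in any rule's target class → [n].
/e/ (between /n/ and /d/): rule 2 targets it, but not before a nasal consonant → unchanged [e].
/d/ (between /e/ and /e/) occurs immediately after a vowel → [ð] by rule 1.
/e/ — between /d/ and /m/, before a nasal consonant — surfaces as [ẽ] (rule 2).
/m/ — not in any rule's target class → [m].

[luvdõneðẽm]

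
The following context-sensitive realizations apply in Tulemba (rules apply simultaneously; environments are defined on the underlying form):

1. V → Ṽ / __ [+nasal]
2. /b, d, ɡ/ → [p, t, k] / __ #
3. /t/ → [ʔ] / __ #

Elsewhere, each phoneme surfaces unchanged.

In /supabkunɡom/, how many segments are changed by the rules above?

2

Segments that undergo a rule: /u/ → [ũ] (rule 1); /o/ → [õ] (rule 1).
All other segments surface unchanged.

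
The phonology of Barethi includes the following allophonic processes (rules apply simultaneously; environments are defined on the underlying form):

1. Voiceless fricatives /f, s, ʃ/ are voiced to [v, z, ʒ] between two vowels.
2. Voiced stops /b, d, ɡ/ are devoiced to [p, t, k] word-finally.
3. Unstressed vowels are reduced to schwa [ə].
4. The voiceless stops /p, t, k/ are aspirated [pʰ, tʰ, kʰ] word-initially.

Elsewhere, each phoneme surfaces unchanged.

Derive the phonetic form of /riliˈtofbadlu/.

[rələˈtofbədlə]

/r/ (word-initial): no rule targets it → [r].
/i/ (between /r/ and /l/): in an unstressed syllable, so rule 3 applies → [ə].
/l/ (between /i/ and /i/): no rule targets it → [l].
/i/ (between /l/ and /t/) occurs in an unstressed syllable → [ə] by rule 3.
/t/ (between /i/ and /o/): rule 4 targets it, but not word-initially → unchanged [t].
/o/ (between /t/ and /f/) fails the environment for rule 3, so it stays [o].
/f/ (between /o/ and /b/) fails the environment for rule 1, so it stays [f].
/b/ (between /f/ and /a/): rule 2 targets it, but not word-finally → unchanged [b].
/a/ (between /b/ and /d/) occurs in an unstressed syllable → [ə] by rule 3.
/d/ (between /a/ and /l/) is in the target of rule 2 but the environment (word-finally) is not met → [d].
/l/ — not in any rule's target class → [l].
/u/ meets the environment for rule 3 (in an unstressed syllable) → [ə].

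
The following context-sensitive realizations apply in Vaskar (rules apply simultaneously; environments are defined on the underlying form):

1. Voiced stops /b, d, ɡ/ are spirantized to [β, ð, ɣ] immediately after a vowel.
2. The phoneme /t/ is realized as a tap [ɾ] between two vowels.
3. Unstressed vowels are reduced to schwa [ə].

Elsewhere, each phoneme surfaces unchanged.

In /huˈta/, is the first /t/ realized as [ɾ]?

/t/ — between /u/ and /a/, between two vowels — surfaces as [ɾ] (rule 2).
The actual realization is [ɾ], which matches [ɾ].

Yes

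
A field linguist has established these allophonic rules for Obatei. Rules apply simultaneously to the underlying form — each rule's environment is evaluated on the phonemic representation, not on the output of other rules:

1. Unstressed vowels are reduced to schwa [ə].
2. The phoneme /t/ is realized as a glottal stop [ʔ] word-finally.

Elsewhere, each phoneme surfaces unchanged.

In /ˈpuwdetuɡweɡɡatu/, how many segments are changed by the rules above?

5

Segments that undergo a rule: /e/ → [ə] (rule 1); /u/ → [ə] (rule 1); /e/ → [ə] (rule 1); /a/ → [ə] (rule 1); /u/ → [ə] (rule 1).
All other segments surface unchanged.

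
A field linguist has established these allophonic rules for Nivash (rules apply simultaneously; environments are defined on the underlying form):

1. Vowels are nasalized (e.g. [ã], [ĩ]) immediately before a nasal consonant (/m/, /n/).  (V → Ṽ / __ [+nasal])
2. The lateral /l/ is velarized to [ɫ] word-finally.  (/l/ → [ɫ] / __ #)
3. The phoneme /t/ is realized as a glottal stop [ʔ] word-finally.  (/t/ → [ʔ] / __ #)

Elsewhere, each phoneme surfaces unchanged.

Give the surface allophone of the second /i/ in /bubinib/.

/i/ — between /n/ and /b/; rule 1 does not apply here → [i].

[i]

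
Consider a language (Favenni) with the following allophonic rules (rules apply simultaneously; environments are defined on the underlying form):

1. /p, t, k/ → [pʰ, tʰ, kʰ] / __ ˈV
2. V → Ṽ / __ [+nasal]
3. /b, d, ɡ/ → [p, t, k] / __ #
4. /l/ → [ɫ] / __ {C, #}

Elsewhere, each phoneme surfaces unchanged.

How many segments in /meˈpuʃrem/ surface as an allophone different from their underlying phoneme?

2

Segments that undergo a rule: /p/ → [pʰ] (rule 1); /e/ → [ẽ] (rule 2).
All other segments surface unchanged.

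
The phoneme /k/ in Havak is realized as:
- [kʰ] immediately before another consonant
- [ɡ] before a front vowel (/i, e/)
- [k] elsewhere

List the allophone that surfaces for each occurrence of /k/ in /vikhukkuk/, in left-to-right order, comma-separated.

Occurrence 1 (position 3): immediately before another consonant → [kʰ].
Occurrence 2 (position 6): immediately before another consonant → [kʰ].
Occurrence 3 (position 7): no conditioning environment matches → elsewhere allophone [k].
Occurrence 4 (position 9): no conditioning environment matches → elsewhere allophone [k].

[kʰ], [kʰ], [k], [k]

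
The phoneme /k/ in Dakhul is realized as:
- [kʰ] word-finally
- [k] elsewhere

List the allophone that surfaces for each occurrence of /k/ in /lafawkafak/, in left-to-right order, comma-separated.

[k], [kʰ]

Occurrence 1 (position 6): no conditioning environment matches → elsewhere allophone [k].
Occurrence 2 (position 10): word-finally → [kʰ].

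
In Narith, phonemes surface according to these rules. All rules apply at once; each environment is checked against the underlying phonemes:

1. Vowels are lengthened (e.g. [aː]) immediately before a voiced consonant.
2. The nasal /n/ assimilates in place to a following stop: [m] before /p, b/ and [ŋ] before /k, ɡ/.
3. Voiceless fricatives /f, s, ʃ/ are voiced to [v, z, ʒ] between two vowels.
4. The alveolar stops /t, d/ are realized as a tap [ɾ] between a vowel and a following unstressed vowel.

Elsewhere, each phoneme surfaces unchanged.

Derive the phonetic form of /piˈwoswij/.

[piːˈwoswiːj]

/p/ — not in any rule's target class → [p].
/i/ (between /p/ and /w/): before a voiced consonant, so rule 1 applies → [iː].
/w/ (between /i/ and /o/) is unaffected → [w].
/o/ (between /w/ and /s/): rule 1 targets it, but not before a voiced consonant → unchanged [o].
/s/ (between /o/ and /w/): rule 3 targets it, but not between two vowels → unchanged [s].
/w/ (between /s/ and /i/): no rule targets it → [w].
/i/ meets the environment for rule 1 (before a voiced consonant) → [iː].
/j/ — not in any rule's target class → [j].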